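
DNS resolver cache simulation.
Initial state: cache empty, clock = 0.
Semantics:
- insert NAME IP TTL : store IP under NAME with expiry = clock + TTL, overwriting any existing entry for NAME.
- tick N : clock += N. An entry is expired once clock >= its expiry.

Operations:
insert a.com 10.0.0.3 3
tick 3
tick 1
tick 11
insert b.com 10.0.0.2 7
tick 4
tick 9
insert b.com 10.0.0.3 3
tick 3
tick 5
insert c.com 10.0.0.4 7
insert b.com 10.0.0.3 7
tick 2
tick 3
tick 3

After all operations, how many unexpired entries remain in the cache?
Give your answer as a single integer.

Answer: 0

Derivation:
Op 1: insert a.com -> 10.0.0.3 (expiry=0+3=3). clock=0
Op 2: tick 3 -> clock=3. purged={a.com}
Op 3: tick 1 -> clock=4.
Op 4: tick 11 -> clock=15.
Op 5: insert b.com -> 10.0.0.2 (expiry=15+7=22). clock=15
Op 6: tick 4 -> clock=19.
Op 7: tick 9 -> clock=28. purged={b.com}
Op 8: insert b.com -> 10.0.0.3 (expiry=28+3=31). clock=28
Op 9: tick 3 -> clock=31. purged={b.com}
Op 10: tick 5 -> clock=36.
Op 11: insert c.com -> 10.0.0.4 (expiry=36+7=43). clock=36
Op 12: insert b.com -> 10.0.0.3 (expiry=36+7=43). clock=36
Op 13: tick 2 -> clock=38.
Op 14: tick 3 -> clock=41.
Op 15: tick 3 -> clock=44. purged={b.com,c.com}
Final cache (unexpired): {} -> size=0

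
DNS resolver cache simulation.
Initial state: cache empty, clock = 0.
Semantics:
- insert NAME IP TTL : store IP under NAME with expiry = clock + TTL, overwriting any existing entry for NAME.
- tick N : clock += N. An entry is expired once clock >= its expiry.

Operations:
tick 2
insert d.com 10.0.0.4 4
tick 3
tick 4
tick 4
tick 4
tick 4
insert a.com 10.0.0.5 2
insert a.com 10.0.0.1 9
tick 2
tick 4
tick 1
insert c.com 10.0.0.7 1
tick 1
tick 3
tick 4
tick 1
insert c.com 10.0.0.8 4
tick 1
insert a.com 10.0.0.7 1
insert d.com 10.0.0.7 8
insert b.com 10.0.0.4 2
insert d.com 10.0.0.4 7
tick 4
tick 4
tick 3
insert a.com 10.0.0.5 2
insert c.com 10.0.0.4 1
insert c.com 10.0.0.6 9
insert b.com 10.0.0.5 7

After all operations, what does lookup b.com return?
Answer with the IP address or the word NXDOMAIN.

Op 1: tick 2 -> clock=2.
Op 2: insert d.com -> 10.0.0.4 (expiry=2+4=6). clock=2
Op 3: tick 3 -> clock=5.
Op 4: tick 4 -> clock=9. purged={d.com}
Op 5: tick 4 -> clock=13.
Op 6: tick 4 -> clock=17.
Op 7: tick 4 -> clock=21.
Op 8: insert a.com -> 10.0.0.5 (expiry=21+2=23). clock=21
Op 9: insert a.com -> 10.0.0.1 (expiry=21+9=30). clock=21
Op 10: tick 2 -> clock=23.
Op 11: tick 4 -> clock=27.
Op 12: tick 1 -> clock=28.
Op 13: insert c.com -> 10.0.0.7 (expiry=28+1=29). clock=28
Op 14: tick 1 -> clock=29. purged={c.com}
Op 15: tick 3 -> clock=32. purged={a.com}
Op 16: tick 4 -> clock=36.
Op 17: tick 1 -> clock=37.
Op 18: insert c.com -> 10.0.0.8 (expiry=37+4=41). clock=37
Op 19: tick 1 -> clock=38.
Op 20: insert a.com -> 10.0.0.7 (expiry=38+1=39). clock=38
Op 21: insert d.com -> 10.0.0.7 (expiry=38+8=46). clock=38
Op 22: insert b.com -> 10.0.0.4 (expiry=38+2=40). clock=38
Op 23: insert d.com -> 10.0.0.4 (expiry=38+7=45). clock=38
Op 24: tick 4 -> clock=42. purged={a.com,b.com,c.com}
Op 25: tick 4 -> clock=46. purged={d.com}
Op 26: tick 3 -> clock=49.
Op 27: insert a.com -> 10.0.0.5 (expiry=49+2=51). clock=49
Op 28: insert c.com -> 10.0.0.4 (expiry=49+1=50). clock=49
Op 29: insert c.com -> 10.0.0.6 (expiry=49+9=58). clock=49
Op 30: insert b.com -> 10.0.0.5 (expiry=49+7=56). clock=49
lookup b.com: present, ip=10.0.0.5 expiry=56 > clock=49

Answer: 10.0.0.5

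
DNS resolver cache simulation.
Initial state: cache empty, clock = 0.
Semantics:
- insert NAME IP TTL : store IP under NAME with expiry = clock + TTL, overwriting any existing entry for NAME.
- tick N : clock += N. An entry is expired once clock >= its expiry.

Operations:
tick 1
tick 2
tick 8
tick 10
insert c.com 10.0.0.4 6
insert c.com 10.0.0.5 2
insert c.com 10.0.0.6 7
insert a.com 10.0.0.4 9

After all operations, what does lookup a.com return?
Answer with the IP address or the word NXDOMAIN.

Answer: 10.0.0.4

Derivation:
Op 1: tick 1 -> clock=1.
Op 2: tick 2 -> clock=3.
Op 3: tick 8 -> clock=11.
Op 4: tick 10 -> clock=21.
Op 5: insert c.com -> 10.0.0.4 (expiry=21+6=27). clock=21
Op 6: insert c.com -> 10.0.0.5 (expiry=21+2=23). clock=21
Op 7: insert c.com -> 10.0.0.6 (expiry=21+7=28). clock=21
Op 8: insert a.com -> 10.0.0.4 (expiry=21+9=30). clock=21
lookup a.com: present, ip=10.0.0.4 expiry=30 > clock=21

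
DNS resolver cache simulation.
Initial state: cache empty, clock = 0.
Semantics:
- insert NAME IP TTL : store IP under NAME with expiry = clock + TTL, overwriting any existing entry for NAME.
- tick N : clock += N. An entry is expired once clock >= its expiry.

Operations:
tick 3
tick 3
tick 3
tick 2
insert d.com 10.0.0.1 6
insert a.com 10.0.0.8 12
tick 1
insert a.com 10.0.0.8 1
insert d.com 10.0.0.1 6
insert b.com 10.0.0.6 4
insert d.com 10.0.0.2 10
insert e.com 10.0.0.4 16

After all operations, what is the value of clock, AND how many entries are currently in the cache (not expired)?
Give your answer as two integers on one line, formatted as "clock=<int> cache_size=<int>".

Op 1: tick 3 -> clock=3.
Op 2: tick 3 -> clock=6.
Op 3: tick 3 -> clock=9.
Op 4: tick 2 -> clock=11.
Op 5: insert d.com -> 10.0.0.1 (expiry=11+6=17). clock=11
Op 6: insert a.com -> 10.0.0.8 (expiry=11+12=23). clock=11
Op 7: tick 1 -> clock=12.
Op 8: insert a.com -> 10.0.0.8 (expiry=12+1=13). clock=12
Op 9: insert d.com -> 10.0.0.1 (expiry=12+6=18). clock=12
Op 10: insert b.com -> 10.0.0.6 (expiry=12+4=16). clock=12
Op 11: insert d.com -> 10.0.0.2 (expiry=12+10=22). clock=12
Op 12: insert e.com -> 10.0.0.4 (expiry=12+16=28). clock=12
Final clock = 12
Final cache (unexpired): {a.com,b.com,d.com,e.com} -> size=4

Answer: clock=12 cache_size=4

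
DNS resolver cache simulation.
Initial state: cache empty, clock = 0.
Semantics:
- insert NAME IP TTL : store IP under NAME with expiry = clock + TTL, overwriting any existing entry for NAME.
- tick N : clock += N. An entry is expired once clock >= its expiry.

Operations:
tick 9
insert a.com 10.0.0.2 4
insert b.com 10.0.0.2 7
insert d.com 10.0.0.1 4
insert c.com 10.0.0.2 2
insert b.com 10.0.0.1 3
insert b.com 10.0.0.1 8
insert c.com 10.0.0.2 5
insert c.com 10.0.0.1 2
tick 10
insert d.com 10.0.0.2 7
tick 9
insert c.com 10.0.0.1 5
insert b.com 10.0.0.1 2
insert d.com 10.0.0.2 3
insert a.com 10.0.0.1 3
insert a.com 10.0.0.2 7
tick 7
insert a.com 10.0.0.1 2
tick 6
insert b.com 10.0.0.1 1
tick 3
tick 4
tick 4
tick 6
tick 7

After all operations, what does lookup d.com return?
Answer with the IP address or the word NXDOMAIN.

Op 1: tick 9 -> clock=9.
Op 2: insert a.com -> 10.0.0.2 (expiry=9+4=13). clock=9
Op 3: insert b.com -> 10.0.0.2 (expiry=9+7=16). clock=9
Op 4: insert d.com -> 10.0.0.1 (expiry=9+4=13). clock=9
Op 5: insert c.com -> 10.0.0.2 (expiry=9+2=11). clock=9
Op 6: insert b.com -> 10.0.0.1 (expiry=9+3=12). clock=9
Op 7: insert b.com -> 10.0.0.1 (expiry=9+8=17). clock=9
Op 8: insert c.com -> 10.0.0.2 (expiry=9+5=14). clock=9
Op 9: insert c.com -> 10.0.0.1 (expiry=9+2=11). clock=9
Op 10: tick 10 -> clock=19. purged={a.com,b.com,c.com,d.com}
Op 11: insert d.com -> 10.0.0.2 (expiry=19+7=26). clock=19
Op 12: tick 9 -> clock=28. purged={d.com}
Op 13: insert c.com -> 10.0.0.1 (expiry=28+5=33). clock=28
Op 14: insert b.com -> 10.0.0.1 (expiry=28+2=30). clock=28
Op 15: insert d.com -> 10.0.0.2 (expiry=28+3=31). clock=28
Op 16: insert a.com -> 10.0.0.1 (expiry=28+3=31). clock=28
Op 17: insert a.com -> 10.0.0.2 (expiry=28+7=35). clock=28
Op 18: tick 7 -> clock=35. purged={a.com,b.com,c.com,d.com}
Op 19: insert a.com -> 10.0.0.1 (expiry=35+2=37). clock=35
Op 20: tick 6 -> clock=41. purged={a.com}
Op 21: insert b.com -> 10.0.0.1 (expiry=41+1=42). clock=41
Op 22: tick 3 -> clock=44. purged={b.com}
Op 23: tick 4 -> clock=48.
Op 24: tick 4 -> clock=52.
Op 25: tick 6 -> clock=58.
Op 26: tick 7 -> clock=65.
lookup d.com: not in cache (expired or never inserted)

Answer: NXDOMAIN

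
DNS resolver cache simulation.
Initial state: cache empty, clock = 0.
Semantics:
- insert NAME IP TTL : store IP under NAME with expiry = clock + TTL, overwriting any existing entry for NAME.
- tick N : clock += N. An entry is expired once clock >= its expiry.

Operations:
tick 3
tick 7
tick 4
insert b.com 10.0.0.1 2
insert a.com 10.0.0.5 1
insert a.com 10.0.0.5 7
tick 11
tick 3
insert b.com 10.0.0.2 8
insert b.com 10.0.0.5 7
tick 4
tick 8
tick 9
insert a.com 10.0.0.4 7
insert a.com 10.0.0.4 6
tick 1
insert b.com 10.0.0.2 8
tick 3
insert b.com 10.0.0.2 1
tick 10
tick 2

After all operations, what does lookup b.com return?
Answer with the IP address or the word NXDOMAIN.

Op 1: tick 3 -> clock=3.
Op 2: tick 7 -> clock=10.
Op 3: tick 4 -> clock=14.
Op 4: insert b.com -> 10.0.0.1 (expiry=14+2=16). clock=14
Op 5: insert a.com -> 10.0.0.5 (expiry=14+1=15). clock=14
Op 6: insert a.com -> 10.0.0.5 (expiry=14+7=21). clock=14
Op 7: tick 11 -> clock=25. purged={a.com,b.com}
Op 8: tick 3 -> clock=28.
Op 9: insert b.com -> 10.0.0.2 (expiry=28+8=36). clock=28
Op 10: insert b.com -> 10.0.0.5 (expiry=28+7=35). clock=28
Op 11: tick 4 -> clock=32.
Op 12: tick 8 -> clock=40. purged={b.com}
Op 13: tick 9 -> clock=49.
Op 14: insert a.com -> 10.0.0.4 (expiry=49+7=56). clock=49
Op 15: insert a.com -> 10.0.0.4 (expiry=49+6=55). clock=49
Op 16: tick 1 -> clock=50.
Op 17: insert b.com -> 10.0.0.2 (expiry=50+8=58). clock=50
Op 18: tick 3 -> clock=53.
Op 19: insert b.com -> 10.0.0.2 (expiry=53+1=54). clock=53
Op 20: tick 10 -> clock=63. purged={a.com,b.com}
Op 21: tick 2 -> clock=65.
lookup b.com: not in cache (expired or never inserted)

Answer: NXDOMAIN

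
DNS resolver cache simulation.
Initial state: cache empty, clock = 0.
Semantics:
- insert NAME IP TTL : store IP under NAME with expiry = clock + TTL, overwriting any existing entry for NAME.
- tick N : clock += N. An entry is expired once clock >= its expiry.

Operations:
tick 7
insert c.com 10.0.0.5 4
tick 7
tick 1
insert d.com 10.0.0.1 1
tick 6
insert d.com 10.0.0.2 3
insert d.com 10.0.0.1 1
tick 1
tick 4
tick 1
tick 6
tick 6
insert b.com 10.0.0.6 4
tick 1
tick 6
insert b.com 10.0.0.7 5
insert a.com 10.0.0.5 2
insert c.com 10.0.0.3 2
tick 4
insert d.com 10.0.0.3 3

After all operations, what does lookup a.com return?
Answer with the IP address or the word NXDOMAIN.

Op 1: tick 7 -> clock=7.
Op 2: insert c.com -> 10.0.0.5 (expiry=7+4=11). clock=7
Op 3: tick 7 -> clock=14. purged={c.com}
Op 4: tick 1 -> clock=15.
Op 5: insert d.com -> 10.0.0.1 (expiry=15+1=16). clock=15
Op 6: tick 6 -> clock=21. purged={d.com}
Op 7: insert d.com -> 10.0.0.2 (expiry=21+3=24). clock=21
Op 8: insert d.com -> 10.0.0.1 (expiry=21+1=22). clock=21
Op 9: tick 1 -> clock=22. purged={d.com}
Op 10: tick 4 -> clock=26.
Op 11: tick 1 -> clock=27.
Op 12: tick 6 -> clock=33.
Op 13: tick 6 -> clock=39.
Op 14: insert b.com -> 10.0.0.6 (expiry=39+4=43). clock=39
Op 15: tick 1 -> clock=40.
Op 16: tick 6 -> clock=46. purged={b.com}
Op 17: insert b.com -> 10.0.0.7 (expiry=46+5=51). clock=46
Op 18: insert a.com -> 10.0.0.5 (expiry=46+2=48). clock=46
Op 19: insert c.com -> 10.0.0.3 (expiry=46+2=48). clock=46
Op 20: tick 4 -> clock=50. purged={a.com,c.com}
Op 21: insert d.com -> 10.0.0.3 (expiry=50+3=53). clock=50
lookup a.com: not in cache (expired or never inserted)

Answer: NXDOMAIN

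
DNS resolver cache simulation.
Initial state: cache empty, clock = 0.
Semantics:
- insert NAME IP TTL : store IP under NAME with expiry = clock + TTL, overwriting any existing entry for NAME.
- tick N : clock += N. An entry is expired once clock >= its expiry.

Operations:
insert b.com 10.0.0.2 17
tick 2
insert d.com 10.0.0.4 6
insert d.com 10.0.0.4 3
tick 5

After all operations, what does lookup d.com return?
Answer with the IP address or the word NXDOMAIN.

Op 1: insert b.com -> 10.0.0.2 (expiry=0+17=17). clock=0
Op 2: tick 2 -> clock=2.
Op 3: insert d.com -> 10.0.0.4 (expiry=2+6=8). clock=2
Op 4: insert d.com -> 10.0.0.4 (expiry=2+3=5). clock=2
Op 5: tick 5 -> clock=7. purged={d.com}
lookup d.com: not in cache (expired or never inserted)

Answer: NXDOMAIN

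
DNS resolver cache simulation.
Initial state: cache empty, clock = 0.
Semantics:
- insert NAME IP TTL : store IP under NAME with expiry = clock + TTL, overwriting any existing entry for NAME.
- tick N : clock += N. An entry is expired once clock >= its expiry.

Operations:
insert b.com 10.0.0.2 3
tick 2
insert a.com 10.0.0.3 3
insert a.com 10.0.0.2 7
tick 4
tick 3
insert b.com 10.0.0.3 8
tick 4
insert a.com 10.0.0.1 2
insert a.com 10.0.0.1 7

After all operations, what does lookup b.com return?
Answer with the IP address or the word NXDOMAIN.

Op 1: insert b.com -> 10.0.0.2 (expiry=0+3=3). clock=0
Op 2: tick 2 -> clock=2.
Op 3: insert a.com -> 10.0.0.3 (expiry=2+3=5). clock=2
Op 4: insert a.com -> 10.0.0.2 (expiry=2+7=9). clock=2
Op 5: tick 4 -> clock=6. purged={b.com}
Op 6: tick 3 -> clock=9. purged={a.com}
Op 7: insert b.com -> 10.0.0.3 (expiry=9+8=17). clock=9
Op 8: tick 4 -> clock=13.
Op 9: insert a.com -> 10.0.0.1 (expiry=13+2=15). clock=13
Op 10: insert a.com -> 10.0.0.1 (expiry=13+7=20). clock=13
lookup b.com: present, ip=10.0.0.3 expiry=17 > clock=13

Answer: 10.0.0.3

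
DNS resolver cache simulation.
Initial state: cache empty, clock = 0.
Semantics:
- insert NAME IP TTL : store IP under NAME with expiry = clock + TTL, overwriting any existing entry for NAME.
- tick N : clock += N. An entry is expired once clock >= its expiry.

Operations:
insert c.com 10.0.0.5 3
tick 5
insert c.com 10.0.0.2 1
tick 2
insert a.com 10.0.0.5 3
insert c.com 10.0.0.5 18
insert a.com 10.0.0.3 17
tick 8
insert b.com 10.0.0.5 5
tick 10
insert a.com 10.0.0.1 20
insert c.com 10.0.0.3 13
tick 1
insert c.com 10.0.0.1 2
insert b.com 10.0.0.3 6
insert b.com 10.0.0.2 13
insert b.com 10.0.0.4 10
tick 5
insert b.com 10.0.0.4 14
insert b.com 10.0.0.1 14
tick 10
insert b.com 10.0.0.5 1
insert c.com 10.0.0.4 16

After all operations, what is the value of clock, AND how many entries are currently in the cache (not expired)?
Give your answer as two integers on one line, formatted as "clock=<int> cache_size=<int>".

Op 1: insert c.com -> 10.0.0.5 (expiry=0+3=3). clock=0
Op 2: tick 5 -> clock=5. purged={c.com}
Op 3: insert c.com -> 10.0.0.2 (expiry=5+1=6). clock=5
Op 4: tick 2 -> clock=7. purged={c.com}
Op 5: insert a.com -> 10.0.0.5 (expiry=7+3=10). clock=7
Op 6: insert c.com -> 10.0.0.5 (expiry=7+18=25). clock=7
Op 7: insert a.com -> 10.0.0.3 (expiry=7+17=24). clock=7
Op 8: tick 8 -> clock=15.
Op 9: insert b.com -> 10.0.0.5 (expiry=15+5=20). clock=15
Op 10: tick 10 -> clock=25. purged={a.com,b.com,c.com}
Op 11: insert a.com -> 10.0.0.1 (expiry=25+20=45). clock=25
Op 12: insert c.com -> 10.0.0.3 (expiry=25+13=38). clock=25
Op 13: tick 1 -> clock=26.
Op 14: insert c.com -> 10.0.0.1 (expiry=26+2=28). clock=26
Op 15: insert b.com -> 10.0.0.3 (expiry=26+6=32). clock=26
Op 16: insert b.com -> 10.0.0.2 (expiry=26+13=39). clock=26
Op 17: insert b.com -> 10.0.0.4 (expiry=26+10=36). clock=26
Op 18: tick 5 -> clock=31. purged={c.com}
Op 19: insert b.com -> 10.0.0.4 (expiry=31+14=45). clock=31
Op 20: insert b.com -> 10.0.0.1 (expiry=31+14=45). clock=31
Op 21: tick 10 -> clock=41.
Op 22: insert b.com -> 10.0.0.5 (expiry=41+1=42). clock=41
Op 23: insert c.com -> 10.0.0.4 (expiry=41+16=57). clock=41
Final clock = 41
Final cache (unexpired): {a.com,b.com,c.com} -> size=3

Answer: clock=41 cache_size=3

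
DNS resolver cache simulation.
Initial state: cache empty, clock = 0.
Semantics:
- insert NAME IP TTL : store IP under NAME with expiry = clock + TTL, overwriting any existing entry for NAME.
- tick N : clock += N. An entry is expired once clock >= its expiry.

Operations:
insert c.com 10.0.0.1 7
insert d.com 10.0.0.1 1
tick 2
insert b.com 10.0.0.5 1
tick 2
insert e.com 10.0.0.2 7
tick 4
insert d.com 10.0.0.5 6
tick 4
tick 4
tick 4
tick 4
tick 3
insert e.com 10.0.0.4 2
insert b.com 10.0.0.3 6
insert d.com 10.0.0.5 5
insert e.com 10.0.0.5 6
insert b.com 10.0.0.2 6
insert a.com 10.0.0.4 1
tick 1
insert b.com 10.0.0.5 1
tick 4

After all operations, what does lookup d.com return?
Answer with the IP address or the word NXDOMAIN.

Op 1: insert c.com -> 10.0.0.1 (expiry=0+7=7). clock=0
Op 2: insert d.com -> 10.0.0.1 (expiry=0+1=1). clock=0
Op 3: tick 2 -> clock=2. purged={d.com}
Op 4: insert b.com -> 10.0.0.5 (expiry=2+1=3). clock=2
Op 5: tick 2 -> clock=4. purged={b.com}
Op 6: insert e.com -> 10.0.0.2 (expiry=4+7=11). clock=4
Op 7: tick 4 -> clock=8. purged={c.com}
Op 8: insert d.com -> 10.0.0.5 (expiry=8+6=14). clock=8
Op 9: tick 4 -> clock=12. purged={e.com}
Op 10: tick 4 -> clock=16. purged={d.com}
Op 11: tick 4 -> clock=20.
Op 12: tick 4 -> clock=24.
Op 13: tick 3 -> clock=27.
Op 14: insert e.com -> 10.0.0.4 (expiry=27+2=29). clock=27
Op 15: insert b.com -> 10.0.0.3 (expiry=27+6=33). clock=27
Op 16: insert d.com -> 10.0.0.5 (expiry=27+5=32). clock=27
Op 17: insert e.com -> 10.0.0.5 (expiry=27+6=33). clock=27
Op 18: insert b.com -> 10.0.0.2 (expiry=27+6=33). clock=27
Op 19: insert a.com -> 10.0.0.4 (expiry=27+1=28). clock=27
Op 20: tick 1 -> clock=28. purged={a.com}
Op 21: insert b.com -> 10.0.0.5 (expiry=28+1=29). clock=28
Op 22: tick 4 -> clock=32. purged={b.com,d.com}
lookup d.com: not in cache (expired or never inserted)

Answer: NXDOMAIN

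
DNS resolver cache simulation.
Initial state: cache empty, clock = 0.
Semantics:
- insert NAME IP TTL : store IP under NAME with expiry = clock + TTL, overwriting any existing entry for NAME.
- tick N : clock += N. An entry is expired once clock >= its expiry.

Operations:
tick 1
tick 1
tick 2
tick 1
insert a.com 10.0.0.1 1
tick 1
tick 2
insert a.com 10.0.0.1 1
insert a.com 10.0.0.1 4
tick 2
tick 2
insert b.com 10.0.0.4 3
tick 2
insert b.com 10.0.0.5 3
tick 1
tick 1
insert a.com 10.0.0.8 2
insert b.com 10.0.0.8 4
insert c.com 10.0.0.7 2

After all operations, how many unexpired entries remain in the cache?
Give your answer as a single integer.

Op 1: tick 1 -> clock=1.
Op 2: tick 1 -> clock=2.
Op 3: tick 2 -> clock=4.
Op 4: tick 1 -> clock=5.
Op 5: insert a.com -> 10.0.0.1 (expiry=5+1=6). clock=5
Op 6: tick 1 -> clock=6. purged={a.com}
Op 7: tick 2 -> clock=8.
Op 8: insert a.com -> 10.0.0.1 (expiry=8+1=9). clock=8
Op 9: insert a.com -> 10.0.0.1 (expiry=8+4=12). clock=8
Op 10: tick 2 -> clock=10.
Op 11: tick 2 -> clock=12. purged={a.com}
Op 12: insert b.com -> 10.0.0.4 (expiry=12+3=15). clock=12
Op 13: tick 2 -> clock=14.
Op 14: insert b.com -> 10.0.0.5 (expiry=14+3=17). clock=14
Op 15: tick 1 -> clock=15.
Op 16: tick 1 -> clock=16.
Op 17: insert a.com -> 10.0.0.8 (expiry=16+2=18). clock=16
Op 18: insert b.com -> 10.0.0.8 (expiry=16+4=20). clock=16
Op 19: insert c.com -> 10.0.0.7 (expiry=16+2=18). clock=16
Final cache (unexpired): {a.com,b.com,c.com} -> size=3

Answer: 3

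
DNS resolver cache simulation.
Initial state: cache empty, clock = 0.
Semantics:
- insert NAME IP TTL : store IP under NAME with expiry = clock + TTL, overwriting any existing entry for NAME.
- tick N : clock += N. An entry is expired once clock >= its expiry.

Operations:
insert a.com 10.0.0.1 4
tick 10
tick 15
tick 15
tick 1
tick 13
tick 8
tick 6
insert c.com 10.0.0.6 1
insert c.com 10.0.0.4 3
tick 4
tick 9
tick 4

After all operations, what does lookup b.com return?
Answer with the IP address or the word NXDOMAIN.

Op 1: insert a.com -> 10.0.0.1 (expiry=0+4=4). clock=0
Op 2: tick 10 -> clock=10. purged={a.com}
Op 3: tick 15 -> clock=25.
Op 4: tick 15 -> clock=40.
Op 5: tick 1 -> clock=41.
Op 6: tick 13 -> clock=54.
Op 7: tick 8 -> clock=62.
Op 8: tick 6 -> clock=68.
Op 9: insert c.com -> 10.0.0.6 (expiry=68+1=69). clock=68
Op 10: insert c.com -> 10.0.0.4 (expiry=68+3=71). clock=68
Op 11: tick 4 -> clock=72. purged={c.com}
Op 12: tick 9 -> clock=81.
Op 13: tick 4 -> clock=85.
lookup b.com: not in cache (expired or never inserted)

Answer: NXDOMAIN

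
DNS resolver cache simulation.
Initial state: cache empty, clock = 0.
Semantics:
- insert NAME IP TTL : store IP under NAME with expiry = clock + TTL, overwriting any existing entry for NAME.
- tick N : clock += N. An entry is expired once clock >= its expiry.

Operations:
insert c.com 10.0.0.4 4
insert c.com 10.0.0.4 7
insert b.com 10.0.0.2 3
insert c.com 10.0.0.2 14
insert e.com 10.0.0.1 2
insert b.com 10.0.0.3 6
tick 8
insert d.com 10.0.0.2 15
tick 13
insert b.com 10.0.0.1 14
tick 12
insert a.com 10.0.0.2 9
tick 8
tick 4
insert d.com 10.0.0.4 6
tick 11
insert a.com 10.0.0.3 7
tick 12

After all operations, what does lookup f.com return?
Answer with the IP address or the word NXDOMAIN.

Op 1: insert c.com -> 10.0.0.4 (expiry=0+4=4). clock=0
Op 2: insert c.com -> 10.0.0.4 (expiry=0+7=7). clock=0
Op 3: insert b.com -> 10.0.0.2 (expiry=0+3=3). clock=0
Op 4: insert c.com -> 10.0.0.2 (expiry=0+14=14). clock=0
Op 5: insert e.com -> 10.0.0.1 (expiry=0+2=2). clock=0
Op 6: insert b.com -> 10.0.0.3 (expiry=0+6=6). clock=0
Op 7: tick 8 -> clock=8. purged={b.com,e.com}
Op 8: insert d.com -> 10.0.0.2 (expiry=8+15=23). clock=8
Op 9: tick 13 -> clock=21. purged={c.com}
Op 10: insert b.com -> 10.0.0.1 (expiry=21+14=35). clock=21
Op 11: tick 12 -> clock=33. purged={d.com}
Op 12: insert a.com -> 10.0.0.2 (expiry=33+9=42). clock=33
Op 13: tick 8 -> clock=41. purged={b.com}
Op 14: tick 4 -> clock=45. purged={a.com}
Op 15: insert d.com -> 10.0.0.4 (expiry=45+6=51). clock=45
Op 16: tick 11 -> clock=56. purged={d.com}
Op 17: insert a.com -> 10.0.0.3 (expiry=56+7=63). clock=56
Op 18: tick 12 -> clock=68. purged={a.com}
lookup f.com: not in cache (expired or never inserted)

Answer: NXDOMAIN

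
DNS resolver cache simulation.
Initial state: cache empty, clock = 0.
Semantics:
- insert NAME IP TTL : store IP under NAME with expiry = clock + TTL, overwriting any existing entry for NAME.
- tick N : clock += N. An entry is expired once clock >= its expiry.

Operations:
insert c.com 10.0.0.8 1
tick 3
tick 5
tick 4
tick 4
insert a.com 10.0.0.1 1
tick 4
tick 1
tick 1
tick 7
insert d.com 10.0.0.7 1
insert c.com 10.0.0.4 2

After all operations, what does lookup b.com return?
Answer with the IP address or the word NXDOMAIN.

Op 1: insert c.com -> 10.0.0.8 (expiry=0+1=1). clock=0
Op 2: tick 3 -> clock=3. purged={c.com}
Op 3: tick 5 -> clock=8.
Op 4: tick 4 -> clock=12.
Op 5: tick 4 -> clock=16.
Op 6: insert a.com -> 10.0.0.1 (expiry=16+1=17). clock=16
Op 7: tick 4 -> clock=20. purged={a.com}
Op 8: tick 1 -> clock=21.
Op 9: tick 1 -> clock=22.
Op 10: tick 7 -> clock=29.
Op 11: insert d.com -> 10.0.0.7 (expiry=29+1=30). clock=29
Op 12: insert c.com -> 10.0.0.4 (expiry=29+2=31). clock=29
lookup b.com: not in cache (expired or never inserted)

Answer: NXDOMAIN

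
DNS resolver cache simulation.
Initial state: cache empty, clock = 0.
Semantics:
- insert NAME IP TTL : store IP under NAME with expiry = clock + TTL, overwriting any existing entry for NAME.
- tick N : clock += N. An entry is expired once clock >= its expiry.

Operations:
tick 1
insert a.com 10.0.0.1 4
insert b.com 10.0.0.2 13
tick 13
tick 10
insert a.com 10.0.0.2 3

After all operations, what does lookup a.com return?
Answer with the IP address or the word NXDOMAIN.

Op 1: tick 1 -> clock=1.
Op 2: insert a.com -> 10.0.0.1 (expiry=1+4=5). clock=1
Op 3: insert b.com -> 10.0.0.2 (expiry=1+13=14). clock=1
Op 4: tick 13 -> clock=14. purged={a.com,b.com}
Op 5: tick 10 -> clock=24.
Op 6: insert a.com -> 10.0.0.2 (expiry=24+3=27). clock=24
lookup a.com: present, ip=10.0.0.2 expiry=27 > clock=24

Answer: 10.0.0.2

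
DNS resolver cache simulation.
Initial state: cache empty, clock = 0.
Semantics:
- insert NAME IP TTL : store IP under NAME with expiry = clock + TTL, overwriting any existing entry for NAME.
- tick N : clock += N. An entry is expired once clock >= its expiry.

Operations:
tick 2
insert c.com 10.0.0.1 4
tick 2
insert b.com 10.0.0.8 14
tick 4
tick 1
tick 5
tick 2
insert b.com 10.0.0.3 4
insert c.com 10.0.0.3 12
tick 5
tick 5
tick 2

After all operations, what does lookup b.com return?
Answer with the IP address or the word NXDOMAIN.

Op 1: tick 2 -> clock=2.
Op 2: insert c.com -> 10.0.0.1 (expiry=2+4=6). clock=2
Op 3: tick 2 -> clock=4.
Op 4: insert b.com -> 10.0.0.8 (expiry=4+14=18). clock=4
Op 5: tick 4 -> clock=8. purged={c.com}
Op 6: tick 1 -> clock=9.
Op 7: tick 5 -> clock=14.
Op 8: tick 2 -> clock=16.
Op 9: insert b.com -> 10.0.0.3 (expiry=16+4=20). clock=16
Op 10: insert c.com -> 10.0.0.3 (expiry=16+12=28). clock=16
Op 11: tick 5 -> clock=21. purged={b.com}
Op 12: tick 5 -> clock=26.
Op 13: tick 2 -> clock=28. purged={c.com}
lookup b.com: not in cache (expired or never inserted)

Answer: NXDOMAIN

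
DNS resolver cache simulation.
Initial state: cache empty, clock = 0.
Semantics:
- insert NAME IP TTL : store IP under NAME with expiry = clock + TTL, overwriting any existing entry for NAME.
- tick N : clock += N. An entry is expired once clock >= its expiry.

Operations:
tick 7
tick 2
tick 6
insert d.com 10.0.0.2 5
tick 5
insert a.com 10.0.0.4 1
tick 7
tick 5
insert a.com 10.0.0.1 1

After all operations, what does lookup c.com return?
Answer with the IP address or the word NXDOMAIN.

Op 1: tick 7 -> clock=7.
Op 2: tick 2 -> clock=9.
Op 3: tick 6 -> clock=15.
Op 4: insert d.com -> 10.0.0.2 (expiry=15+5=20). clock=15
Op 5: tick 5 -> clock=20. purged={d.com}
Op 6: insert a.com -> 10.0.0.4 (expiry=20+1=21). clock=20
Op 7: tick 7 -> clock=27. purged={a.com}
Op 8: tick 5 -> clock=32.
Op 9: insert a.com -> 10.0.0.1 (expiry=32+1=33). clock=32
lookup c.com: not in cache (expired or never inserted)

Answer: NXDOMAIN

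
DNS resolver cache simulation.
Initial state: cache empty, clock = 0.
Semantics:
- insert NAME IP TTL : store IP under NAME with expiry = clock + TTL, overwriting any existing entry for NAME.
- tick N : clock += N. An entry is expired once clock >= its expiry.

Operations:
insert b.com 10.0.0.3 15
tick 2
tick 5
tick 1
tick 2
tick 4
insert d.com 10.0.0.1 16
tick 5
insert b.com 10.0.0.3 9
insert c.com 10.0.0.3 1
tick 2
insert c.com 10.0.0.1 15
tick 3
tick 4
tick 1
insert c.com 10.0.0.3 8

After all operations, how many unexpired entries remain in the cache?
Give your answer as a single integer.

Answer: 2

Derivation:
Op 1: insert b.com -> 10.0.0.3 (expiry=0+15=15). clock=0
Op 2: tick 2 -> clock=2.
Op 3: tick 5 -> clock=7.
Op 4: tick 1 -> clock=8.
Op 5: tick 2 -> clock=10.
Op 6: tick 4 -> clock=14.
Op 7: insert d.com -> 10.0.0.1 (expiry=14+16=30). clock=14
Op 8: tick 5 -> clock=19. purged={b.com}
Op 9: insert b.com -> 10.0.0.3 (expiry=19+9=28). clock=19
Op 10: insert c.com -> 10.0.0.3 (expiry=19+1=20). clock=19
Op 11: tick 2 -> clock=21. purged={c.com}
Op 12: insert c.com -> 10.0.0.1 (expiry=21+15=36). clock=21
Op 13: tick 3 -> clock=24.
Op 14: tick 4 -> clock=28. purged={b.com}
Op 15: tick 1 -> clock=29.
Op 16: insert c.com -> 10.0.0.3 (expiry=29+8=37). clock=29
Final cache (unexpired): {c.com,d.com} -> size=2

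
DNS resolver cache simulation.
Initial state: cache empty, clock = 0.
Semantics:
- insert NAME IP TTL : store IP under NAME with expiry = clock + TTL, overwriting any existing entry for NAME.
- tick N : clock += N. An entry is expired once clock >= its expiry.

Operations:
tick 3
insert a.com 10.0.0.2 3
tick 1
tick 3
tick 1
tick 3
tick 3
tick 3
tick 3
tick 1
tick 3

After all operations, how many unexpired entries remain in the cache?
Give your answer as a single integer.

Op 1: tick 3 -> clock=3.
Op 2: insert a.com -> 10.0.0.2 (expiry=3+3=6). clock=3
Op 3: tick 1 -> clock=4.
Op 4: tick 3 -> clock=7. purged={a.com}
Op 5: tick 1 -> clock=8.
Op 6: tick 3 -> clock=11.
Op 7: tick 3 -> clock=14.
Op 8: tick 3 -> clock=17.
Op 9: tick 3 -> clock=20.
Op 10: tick 1 -> clock=21.
Op 11: tick 3 -> clock=24.
Final cache (unexpired): {} -> size=0

Answer: 0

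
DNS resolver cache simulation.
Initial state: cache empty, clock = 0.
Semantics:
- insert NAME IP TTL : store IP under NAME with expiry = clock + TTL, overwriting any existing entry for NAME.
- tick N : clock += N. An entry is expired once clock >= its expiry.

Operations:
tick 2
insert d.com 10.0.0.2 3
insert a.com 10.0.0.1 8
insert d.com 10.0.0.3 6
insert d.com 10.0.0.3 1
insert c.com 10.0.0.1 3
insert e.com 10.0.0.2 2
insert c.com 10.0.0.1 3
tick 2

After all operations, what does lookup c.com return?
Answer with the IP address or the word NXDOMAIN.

Answer: 10.0.0.1

Derivation:
Op 1: tick 2 -> clock=2.
Op 2: insert d.com -> 10.0.0.2 (expiry=2+3=5). clock=2
Op 3: insert a.com -> 10.0.0.1 (expiry=2+8=10). clock=2
Op 4: insert d.com -> 10.0.0.3 (expiry=2+6=8). clock=2
Op 5: insert d.com -> 10.0.0.3 (expiry=2+1=3). clock=2
Op 6: insert c.com -> 10.0.0.1 (expiry=2+3=5). clock=2
Op 7: insert e.com -> 10.0.0.2 (expiry=2+2=4). clock=2
Op 8: insert c.com -> 10.0.0.1 (expiry=2+3=5). clock=2
Op 9: tick 2 -> clock=4. purged={d.com,e.com}
lookup c.com: present, ip=10.0.0.1 expiry=5 > clock=4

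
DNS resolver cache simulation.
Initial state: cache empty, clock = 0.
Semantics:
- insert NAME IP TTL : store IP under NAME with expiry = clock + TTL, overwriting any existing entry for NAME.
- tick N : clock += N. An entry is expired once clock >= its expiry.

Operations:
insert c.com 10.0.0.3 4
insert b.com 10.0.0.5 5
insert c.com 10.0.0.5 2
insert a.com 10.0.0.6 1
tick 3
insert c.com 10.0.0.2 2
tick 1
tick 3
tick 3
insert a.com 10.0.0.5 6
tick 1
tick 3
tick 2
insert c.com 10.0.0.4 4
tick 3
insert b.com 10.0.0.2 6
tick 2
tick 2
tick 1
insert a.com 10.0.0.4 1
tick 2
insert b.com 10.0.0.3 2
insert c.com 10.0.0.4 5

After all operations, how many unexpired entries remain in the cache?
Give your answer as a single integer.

Op 1: insert c.com -> 10.0.0.3 (expiry=0+4=4). clock=0
Op 2: insert b.com -> 10.0.0.5 (expiry=0+5=5). clock=0
Op 3: insert c.com -> 10.0.0.5 (expiry=0+2=2). clock=0
Op 4: insert a.com -> 10.0.0.6 (expiry=0+1=1). clock=0
Op 5: tick 3 -> clock=3. purged={a.com,c.com}
Op 6: insert c.com -> 10.0.0.2 (expiry=3+2=5). clock=3
Op 7: tick 1 -> clock=4.
Op 8: tick 3 -> clock=7. purged={b.com,c.com}
Op 9: tick 3 -> clock=10.
Op 10: insert a.com -> 10.0.0.5 (expiry=10+6=16). clock=10
Op 11: tick 1 -> clock=11.
Op 12: tick 3 -> clock=14.
Op 13: tick 2 -> clock=16. purged={a.com}
Op 14: insert c.com -> 10.0.0.4 (expiry=16+4=20). clock=16
Op 15: tick 3 -> clock=19.
Op 16: insert b.com -> 10.0.0.2 (expiry=19+6=25). clock=19
Op 17: tick 2 -> clock=21. purged={c.com}
Op 18: tick 2 -> clock=23.
Op 19: tick 1 -> clock=24.
Op 20: insert a.com -> 10.0.0.4 (expiry=24+1=25). clock=24
Op 21: tick 2 -> clock=26. purged={a.com,b.com}
Op 22: insert b.com -> 10.0.0.3 (expiry=26+2=28). clock=26
Op 23: insert c.com -> 10.0.0.4 (expiry=26+5=31). clock=26
Final cache (unexpired): {b.com,c.com} -> size=2

Answer: 2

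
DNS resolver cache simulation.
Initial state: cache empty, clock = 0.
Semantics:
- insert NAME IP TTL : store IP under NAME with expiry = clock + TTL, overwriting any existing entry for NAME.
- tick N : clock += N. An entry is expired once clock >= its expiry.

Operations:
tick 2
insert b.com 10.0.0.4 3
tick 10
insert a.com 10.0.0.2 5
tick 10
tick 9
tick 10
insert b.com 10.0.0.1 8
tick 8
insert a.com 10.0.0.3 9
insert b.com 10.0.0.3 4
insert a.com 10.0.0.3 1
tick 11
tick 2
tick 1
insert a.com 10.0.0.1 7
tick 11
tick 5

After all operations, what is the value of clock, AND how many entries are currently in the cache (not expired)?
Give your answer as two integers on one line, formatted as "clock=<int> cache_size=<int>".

Answer: clock=79 cache_size=0

Derivation:
Op 1: tick 2 -> clock=2.
Op 2: insert b.com -> 10.0.0.4 (expiry=2+3=5). clock=2
Op 3: tick 10 -> clock=12. purged={b.com}
Op 4: insert a.com -> 10.0.0.2 (expiry=12+5=17). clock=12
Op 5: tick 10 -> clock=22. purged={a.com}
Op 6: tick 9 -> clock=31.
Op 7: tick 10 -> clock=41.
Op 8: insert b.com -> 10.0.0.1 (expiry=41+8=49). clock=41
Op 9: tick 8 -> clock=49. purged={b.com}
Op 10: insert a.com -> 10.0.0.3 (expiry=49+9=58). clock=49
Op 11: insert b.com -> 10.0.0.3 (expiry=49+4=53). clock=49
Op 12: insert a.com -> 10.0.0.3 (expiry=49+1=50). clock=49
Op 13: tick 11 -> clock=60. purged={a.com,b.com}
Op 14: tick 2 -> clock=62.
Op 15: tick 1 -> clock=63.
Op 16: insert a.com -> 10.0.0.1 (expiry=63+7=70). clock=63
Op 17: tick 11 -> clock=74. purged={a.com}
Op 18: tick 5 -> clock=79.
Final clock = 79
Final cache (unexpired): {} -> size=0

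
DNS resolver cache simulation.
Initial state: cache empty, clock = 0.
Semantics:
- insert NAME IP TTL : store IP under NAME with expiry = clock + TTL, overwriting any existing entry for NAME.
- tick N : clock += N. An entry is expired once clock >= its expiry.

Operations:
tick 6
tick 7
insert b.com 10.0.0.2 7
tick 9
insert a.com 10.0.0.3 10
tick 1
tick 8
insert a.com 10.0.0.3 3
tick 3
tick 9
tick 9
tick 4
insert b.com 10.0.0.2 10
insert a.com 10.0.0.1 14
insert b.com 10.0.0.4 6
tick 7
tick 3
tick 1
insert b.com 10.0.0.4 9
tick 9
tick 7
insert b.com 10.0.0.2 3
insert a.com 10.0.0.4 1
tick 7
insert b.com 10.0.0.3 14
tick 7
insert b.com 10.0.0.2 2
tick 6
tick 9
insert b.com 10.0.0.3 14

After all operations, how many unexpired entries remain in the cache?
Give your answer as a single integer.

Answer: 1

Derivation:
Op 1: tick 6 -> clock=6.
Op 2: tick 7 -> clock=13.
Op 3: insert b.com -> 10.0.0.2 (expiry=13+7=20). clock=13
Op 4: tick 9 -> clock=22. purged={b.com}
Op 5: insert a.com -> 10.0.0.3 (expiry=22+10=32). clock=22
Op 6: tick 1 -> clock=23.
Op 7: tick 8 -> clock=31.
Op 8: insert a.com -> 10.0.0.3 (expiry=31+3=34). clock=31
Op 9: tick 3 -> clock=34. purged={a.com}
Op 10: tick 9 -> clock=43.
Op 11: tick 9 -> clock=52.
Op 12: tick 4 -> clock=56.
Op 13: insert b.com -> 10.0.0.2 (expiry=56+10=66). clock=56
Op 14: insert a.com -> 10.0.0.1 (expiry=56+14=70). clock=56
Op 15: insert b.com -> 10.0.0.4 (expiry=56+6=62). clock=56
Op 16: tick 7 -> clock=63. purged={b.com}
Op 17: tick 3 -> clock=66.
Op 18: tick 1 -> clock=67.
Op 19: insert b.com -> 10.0.0.4 (expiry=67+9=76). clock=67
Op 20: tick 9 -> clock=76. purged={a.com,b.com}
Op 21: tick 7 -> clock=83.
Op 22: insert b.com -> 10.0.0.2 (expiry=83+3=86). clock=83
Op 23: insert a.com -> 10.0.0.4 (expiry=83+1=84). clock=83
Op 24: tick 7 -> clock=90. purged={a.com,b.com}
Op 25: insert b.com -> 10.0.0.3 (expiry=90+14=104). clock=90
Op 26: tick 7 -> clock=97.
Op 27: insert b.com -> 10.0.0.2 (expiry=97+2=99). clock=97
Op 28: tick 6 -> clock=103. purged={b.com}
Op 29: tick 9 -> clock=112.
Op 30: insert b.com -> 10.0.0.3 (expiry=112+14=126). clock=112
Final cache (unexpired): {b.com} -> size=1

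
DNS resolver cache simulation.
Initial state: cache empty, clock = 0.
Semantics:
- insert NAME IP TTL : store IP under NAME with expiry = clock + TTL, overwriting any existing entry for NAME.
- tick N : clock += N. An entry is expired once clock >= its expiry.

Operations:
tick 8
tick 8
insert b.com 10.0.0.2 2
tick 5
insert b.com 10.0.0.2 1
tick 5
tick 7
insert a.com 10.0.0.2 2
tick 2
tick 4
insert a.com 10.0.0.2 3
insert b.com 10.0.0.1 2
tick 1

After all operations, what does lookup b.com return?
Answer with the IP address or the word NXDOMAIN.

Op 1: tick 8 -> clock=8.
Op 2: tick 8 -> clock=16.
Op 3: insert b.com -> 10.0.0.2 (expiry=16+2=18). clock=16
Op 4: tick 5 -> clock=21. purged={b.com}
Op 5: insert b.com -> 10.0.0.2 (expiry=21+1=22). clock=21
Op 6: tick 5 -> clock=26. purged={b.com}
Op 7: tick 7 -> clock=33.
Op 8: insert a.com -> 10.0.0.2 (expiry=33+2=35). clock=33
Op 9: tick 2 -> clock=35. purged={a.com}
Op 10: tick 4 -> clock=39.
Op 11: insert a.com -> 10.0.0.2 (expiry=39+3=42). clock=39
Op 12: insert b.com -> 10.0.0.1 (expiry=39+2=41). clock=39
Op 13: tick 1 -> clock=40.
lookup b.com: present, ip=10.0.0.1 expiry=41 > clock=40

Answer: 10.0.0.1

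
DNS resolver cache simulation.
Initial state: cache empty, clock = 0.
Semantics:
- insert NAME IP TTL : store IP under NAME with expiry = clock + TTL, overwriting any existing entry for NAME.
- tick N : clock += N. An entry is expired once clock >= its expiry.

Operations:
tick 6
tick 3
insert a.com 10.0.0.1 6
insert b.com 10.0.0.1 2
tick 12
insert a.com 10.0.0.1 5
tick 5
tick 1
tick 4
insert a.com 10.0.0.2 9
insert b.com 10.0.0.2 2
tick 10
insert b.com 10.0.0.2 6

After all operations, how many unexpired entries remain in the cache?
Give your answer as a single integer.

Op 1: tick 6 -> clock=6.
Op 2: tick 3 -> clock=9.
Op 3: insert a.com -> 10.0.0.1 (expiry=9+6=15). clock=9
Op 4: insert b.com -> 10.0.0.1 (expiry=9+2=11). clock=9
Op 5: tick 12 -> clock=21. purged={a.com,b.com}
Op 6: insert a.com -> 10.0.0.1 (expiry=21+5=26). clock=21
Op 7: tick 5 -> clock=26. purged={a.com}
Op 8: tick 1 -> clock=27.
Op 9: tick 4 -> clock=31.
Op 10: insert a.com -> 10.0.0.2 (expiry=31+9=40). clock=31
Op 11: insert b.com -> 10.0.0.2 (expiry=31+2=33). clock=31
Op 12: tick 10 -> clock=41. purged={a.com,b.com}
Op 13: insert b.com -> 10.0.0.2 (expiry=41+6=47). clock=41
Final cache (unexpired): {b.com} -> size=1

Answer: 1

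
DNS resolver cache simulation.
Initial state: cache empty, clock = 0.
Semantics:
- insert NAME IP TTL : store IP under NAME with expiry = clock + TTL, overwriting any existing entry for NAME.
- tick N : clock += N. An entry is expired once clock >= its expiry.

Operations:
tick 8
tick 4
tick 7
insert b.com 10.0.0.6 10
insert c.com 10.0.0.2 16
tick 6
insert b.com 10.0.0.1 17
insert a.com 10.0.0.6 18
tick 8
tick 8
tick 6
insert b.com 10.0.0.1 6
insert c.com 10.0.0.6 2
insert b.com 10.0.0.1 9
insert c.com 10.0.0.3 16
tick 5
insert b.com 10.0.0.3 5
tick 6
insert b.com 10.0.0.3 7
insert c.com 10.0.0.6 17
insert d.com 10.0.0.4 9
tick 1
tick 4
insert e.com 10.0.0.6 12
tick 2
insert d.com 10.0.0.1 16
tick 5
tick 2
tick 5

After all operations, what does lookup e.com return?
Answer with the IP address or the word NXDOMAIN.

Op 1: tick 8 -> clock=8.
Op 2: tick 4 -> clock=12.
Op 3: tick 7 -> clock=19.
Op 4: insert b.com -> 10.0.0.6 (expiry=19+10=29). clock=19
Op 5: insert c.com -> 10.0.0.2 (expiry=19+16=35). clock=19
Op 6: tick 6 -> clock=25.
Op 7: insert b.com -> 10.0.0.1 (expiry=25+17=42). clock=25
Op 8: insert a.com -> 10.0.0.6 (expiry=25+18=43). clock=25
Op 9: tick 8 -> clock=33.
Op 10: tick 8 -> clock=41. purged={c.com}
Op 11: tick 6 -> clock=47. purged={a.com,b.com}
Op 12: insert b.com -> 10.0.0.1 (expiry=47+6=53). clock=47
Op 13: insert c.com -> 10.0.0.6 (expiry=47+2=49). clock=47
Op 14: insert b.com -> 10.0.0.1 (expiry=47+9=56). clock=47
Op 15: insert c.com -> 10.0.0.3 (expiry=47+16=63). clock=47
Op 16: tick 5 -> clock=52.
Op 17: insert b.com -> 10.0.0.3 (expiry=52+5=57). clock=52
Op 18: tick 6 -> clock=58. purged={b.com}
Op 19: insert b.com -> 10.0.0.3 (expiry=58+7=65). clock=58
Op 20: insert c.com -> 10.0.0.6 (expiry=58+17=75). clock=58
Op 21: insert d.com -> 10.0.0.4 (expiry=58+9=67). clock=58
Op 22: tick 1 -> clock=59.
Op 23: tick 4 -> clock=63.
Op 24: insert e.com -> 10.0.0.6 (expiry=63+12=75). clock=63
Op 25: tick 2 -> clock=65. purged={b.com}
Op 26: insert d.com -> 10.0.0.1 (expiry=65+16=81). clock=65
Op 27: tick 5 -> clock=70.
Op 28: tick 2 -> clock=72.
Op 29: tick 5 -> clock=77. purged={c.com,e.com}
lookup e.com: not in cache (expired or never inserted)

Answer: NXDOMAIN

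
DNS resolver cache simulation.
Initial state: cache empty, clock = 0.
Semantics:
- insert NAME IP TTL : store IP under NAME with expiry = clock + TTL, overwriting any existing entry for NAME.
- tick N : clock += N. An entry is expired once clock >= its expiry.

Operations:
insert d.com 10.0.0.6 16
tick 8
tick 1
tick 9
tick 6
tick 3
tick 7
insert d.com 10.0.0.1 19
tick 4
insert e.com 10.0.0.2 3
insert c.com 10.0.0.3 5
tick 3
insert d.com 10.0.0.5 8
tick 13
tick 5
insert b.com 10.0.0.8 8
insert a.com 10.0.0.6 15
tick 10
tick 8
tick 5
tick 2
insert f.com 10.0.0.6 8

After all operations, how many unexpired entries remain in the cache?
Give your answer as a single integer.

Op 1: insert d.com -> 10.0.0.6 (expiry=0+16=16). clock=0
Op 2: tick 8 -> clock=8.
Op 3: tick 1 -> clock=9.
Op 4: tick 9 -> clock=18. purged={d.com}
Op 5: tick 6 -> clock=24.
Op 6: tick 3 -> clock=27.
Op 7: tick 7 -> clock=34.
Op 8: insert d.com -> 10.0.0.1 (expiry=34+19=53). clock=34
Op 9: tick 4 -> clock=38.
Op 10: insert e.com -> 10.0.0.2 (expiry=38+3=41). clock=38
Op 11: insert c.com -> 10.0.0.3 (expiry=38+5=43). clock=38
Op 12: tick 3 -> clock=41. purged={e.com}
Op 13: insert d.com -> 10.0.0.5 (expiry=41+8=49). clock=41
Op 14: tick 13 -> clock=54. purged={c.com,d.com}
Op 15: tick 5 -> clock=59.
Op 16: insert b.com -> 10.0.0.8 (expiry=59+8=67). clock=59
Op 17: insert a.com -> 10.0.0.6 (expiry=59+15=74). clock=59
Op 18: tick 10 -> clock=69. purged={b.com}
Op 19: tick 8 -> clock=77. purged={a.com}
Op 20: tick 5 -> clock=82.
Op 21: tick 2 -> clock=84.
Op 22: insert f.com -> 10.0.0.6 (expiry=84+8=92). clock=84
Final cache (unexpired): {f.com} -> size=1

Answer: 1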